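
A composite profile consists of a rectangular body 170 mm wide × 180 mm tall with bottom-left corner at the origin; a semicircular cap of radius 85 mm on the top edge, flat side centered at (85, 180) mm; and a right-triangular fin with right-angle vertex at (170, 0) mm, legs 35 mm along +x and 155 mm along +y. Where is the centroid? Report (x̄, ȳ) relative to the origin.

rectangular body: A = 170 × 180 = 30600.00, centroid at (85.00, 90.00).
semicircular top: A = ½π·85² = 11349.00, centroid at (85.00, 216.08).
triangular fin: A = ½·35·155 = 2712.50, centroid at (181.67, 51.67).
ΣA = 44661.50 mm²
ΣAx̄ = (30600.00)(85.00) + (11349.00)(85.00) + (2712.50)(181.67) = 4058436.13 mm³
ΣAȳ = (30600.00)(90.00) + (11349.00)(216.08) + (2712.50)(51.67) = 5346383.12 mm³
x̄ = 4058436.13 / 44661.50 = 90.87 mm
ȳ = 5346383.12 / 44661.50 = 119.71 mm

x̄ = 90.87 mm, ȳ = 119.71 mm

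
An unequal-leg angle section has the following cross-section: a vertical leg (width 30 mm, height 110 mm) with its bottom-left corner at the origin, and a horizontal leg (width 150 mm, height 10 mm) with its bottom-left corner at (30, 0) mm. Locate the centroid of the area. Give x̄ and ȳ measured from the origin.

x̄ = 43.12 mm, ȳ = 39.38 mm

Part | A | x̄ᵢ | ȳᵢ | A·x̄ᵢ | A·ȳᵢ
vertical leg | 3300.00 | 15.00 | 55.00 | 49500.00 | 181500.00
horizontal leg | 1500.00 | 105.00 | 5.00 | 157500.00 | 7500.00
Σ | 4800.00 |  |  | 207000.00 | 189000.00
x̄ = 207000.00 / 4800.00 = 43.12 mm
ȳ = 189000.00 / 4800.00 = 39.38 mm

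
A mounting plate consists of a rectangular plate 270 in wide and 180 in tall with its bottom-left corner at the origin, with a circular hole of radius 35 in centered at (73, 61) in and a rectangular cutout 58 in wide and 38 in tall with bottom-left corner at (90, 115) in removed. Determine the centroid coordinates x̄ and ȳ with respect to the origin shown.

x̄ = 141.44 in, ȳ = 90.34 in

Part | A | x̄ᵢ | ȳᵢ | A·x̄ᵢ | A·ȳᵢ
plate | 48600.00 | 135.00 | 90.00 | 6561000.00 | 4374000.00
hole 1 | -3848.45 | 73.00 | 61.00 | -280936.92 | -234755.51
hole 2 | -2204.00 | 119.00 | 134.00 | -262276.00 | -295336.00
Σ | 42547.55 |  |  | 6017787.08 | 3843908.49
x̄ = 6017787.08 / 42547.55 = 141.44 in
ȳ = 3843908.49 / 42547.55 = 90.34 in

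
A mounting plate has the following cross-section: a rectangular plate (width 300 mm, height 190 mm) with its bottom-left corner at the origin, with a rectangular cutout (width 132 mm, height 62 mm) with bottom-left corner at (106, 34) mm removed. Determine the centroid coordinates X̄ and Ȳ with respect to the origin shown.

plate: A = 300 × 190 = 57000.00, centroid at (150.00, 95.00).
hole: A = −(132 × 62) = -8184.00, centroid at (172.00, 65.00).
ΣA = 48816.00 mm²
ΣAX̄ = (57000.00)(150.00) + (-8184.00)(172.00) = 7142352.00 mm³
ΣAȲ = (57000.00)(95.00) + (-8184.00)(65.00) = 4883040.00 mm³
X̄ = 7142352.00 / 48816.00 = 146.31 mm
Ȳ = 4883040.00 / 48816.00 = 100.03 mm

X̄ = 146.31 mm, Ȳ = 100.03 mm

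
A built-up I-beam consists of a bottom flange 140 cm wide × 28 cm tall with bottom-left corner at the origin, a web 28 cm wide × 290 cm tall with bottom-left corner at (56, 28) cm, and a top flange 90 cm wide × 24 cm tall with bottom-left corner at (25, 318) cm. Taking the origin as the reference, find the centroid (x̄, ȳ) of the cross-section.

Part | A | x̄ᵢ | ȳᵢ | A·x̄ᵢ | A·ȳᵢ
bottom flange | 3920.00 | 70.00 | 14.00 | 274400.00 | 54880.00
web | 8120.00 | 70.00 | 173.00 | 568400.00 | 1404760.00
top flange | 2160.00 | 70.00 | 330.00 | 151200.00 | 712800.00
Σ | 14200.00 |  |  | 994000.00 | 2172440.00
x̄ = 994000.00 / 14200.00 = 70.00 cm
ȳ = 2172440.00 / 14200.00 = 152.99 cm

x̄ = 70.00 cm, ȳ = 152.99 cm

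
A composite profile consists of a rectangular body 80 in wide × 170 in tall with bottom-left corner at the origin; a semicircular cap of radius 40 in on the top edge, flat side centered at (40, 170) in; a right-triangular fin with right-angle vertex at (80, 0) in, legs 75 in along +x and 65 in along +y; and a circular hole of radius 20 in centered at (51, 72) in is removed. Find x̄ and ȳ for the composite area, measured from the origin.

x̄ = 48.36 in, ȳ = 91.84 in

rectangular body: A = 80 × 170 = 13600.00, centroid at (40.00, 85.00).
semicircular top: A = ½π·40² = 2513.27, centroid at (40.00, 186.98).
triangular fin: A = ½·75·65 = 2437.50, centroid at (105.00, 21.67).
hole: A = −π·20² = -1256.64, centroid at (51.00, 72.00).
ΣA = 17294.14 in²
ΣAx̄ = (13600.00)(40.00) + (2513.27)(40.00) + (2437.50)(105.00) + (-1256.64)(51.00) = 836379.97 in³
ΣAȳ = (13600.00)(85.00) + (2513.27)(186.98) + (2437.50)(21.67) + (-1256.64)(72.00) = 1588257.90 in³
x̄ = 836379.97 / 17294.14 = 48.36 in
ȳ = 1588257.90 / 17294.14 = 91.84 in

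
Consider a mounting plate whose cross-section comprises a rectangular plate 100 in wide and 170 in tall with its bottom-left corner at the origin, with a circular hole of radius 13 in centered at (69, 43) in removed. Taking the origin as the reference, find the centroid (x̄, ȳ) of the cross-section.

x̄ = 49.39 in, ȳ = 86.35 in

plate: A = 100 × 170 = 17000.00, centroid at (50.00, 85.00).
hole: A = −π·13² = -530.93, centroid at (69.00, 43.00).
ΣA = 16469.07 in²
ΣAx̄ = (17000.00)(50.00) + (-530.93)(69.00) = 813365.89 in³
ΣAȳ = (17000.00)(85.00) + (-530.93)(43.00) = 1422170.05 in³
x̄ = 813365.89 / 16469.07 = 49.39 in
ȳ = 1422170.05 / 16469.07 = 86.35 in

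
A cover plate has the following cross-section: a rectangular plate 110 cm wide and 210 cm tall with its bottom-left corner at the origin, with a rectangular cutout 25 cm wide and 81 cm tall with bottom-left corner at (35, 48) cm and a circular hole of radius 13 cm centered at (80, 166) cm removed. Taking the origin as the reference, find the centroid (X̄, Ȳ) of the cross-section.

X̄ = 55.09 cm, Ȳ = 105.05 cm

Part | A | x̄ᵢ | ȳᵢ | A·x̄ᵢ | A·ȳᵢ
plate | 23100.00 | 55.00 | 105.00 | 1270500.00 | 2425500.00
hole 1 | -2025.00 | 47.50 | 88.50 | -96187.50 | -179212.50
hole 2 | -530.93 | 80.00 | 166.00 | -42474.33 | -88134.24
Σ | 20544.07 |  |  | 1131838.17 | 2158153.26
X̄ = 1131838.17 / 20544.07 = 55.09 cm
Ȳ = 2158153.26 / 20544.07 = 105.05 cm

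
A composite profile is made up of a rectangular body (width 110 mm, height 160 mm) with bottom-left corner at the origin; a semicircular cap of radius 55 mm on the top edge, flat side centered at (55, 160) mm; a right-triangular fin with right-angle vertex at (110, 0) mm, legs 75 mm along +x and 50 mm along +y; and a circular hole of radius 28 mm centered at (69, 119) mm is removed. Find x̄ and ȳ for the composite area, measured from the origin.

rectangular body: A = 110 × 160 = 17600.00, centroid at (55.00, 80.00).
semicircular top: A = ½π·55² = 4751.66, centroid at (55.00, 183.34).
triangular fin: A = ½·75·50 = 1875.00, centroid at (135.00, 16.67).
hole: A = −π·28² = -2463.01, centroid at (69.00, 119.00).
ΣA = 21763.65 mm², ΣAx̄ = 1312518.64 mm³, ΣAȳ = 2017334.06 mm³.
x̄ = 1312518.64/21763.65 = 60.31 mm; ȳ = 2017334.06/21763.65 = 92.69 mm.

x̄ = 60.31 mm, ȳ = 92.69 mm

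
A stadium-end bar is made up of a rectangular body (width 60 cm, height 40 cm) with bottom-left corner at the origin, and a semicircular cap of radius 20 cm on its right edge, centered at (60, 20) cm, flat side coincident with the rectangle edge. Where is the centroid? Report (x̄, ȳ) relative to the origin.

x̄ = 37.99 cm, ȳ = 20.00 cm

Part | A | x̄ᵢ | ȳᵢ | A·x̄ᵢ | A·ȳᵢ
rectangular body | 2400.00 | 30.00 | 20.00 | 72000.00 | 48000.00
semicircular end | 628.32 | 68.49 | 20.00 | 43032.45 | 12566.37
Σ | 3028.32 |  |  | 115032.45 | 60566.37
x̄ = 115032.45 / 3028.32 = 37.99 cm
ȳ = 60566.37 / 3028.32 = 20.00 cm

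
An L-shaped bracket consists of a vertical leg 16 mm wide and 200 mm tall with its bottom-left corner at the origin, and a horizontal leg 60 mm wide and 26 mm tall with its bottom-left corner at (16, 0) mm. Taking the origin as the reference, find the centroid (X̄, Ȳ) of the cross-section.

X̄ = 20.45 mm, Ȳ = 71.49 mm

vertical leg: A = 16 × 200 = 3200.00, centroid at (8.00, 100.00).
horizontal leg: A = 60 × 26 = 1560.00, centroid at (46.00, 13.00).
ΣA = 4760.00 mm², ΣAX̄ = 97360.00 mm³, ΣAȲ = 340280.00 mm³.
X̄ = 97360.00/4760.00 = 20.45 mm; Ȳ = 340280.00/4760.00 = 71.49 mm.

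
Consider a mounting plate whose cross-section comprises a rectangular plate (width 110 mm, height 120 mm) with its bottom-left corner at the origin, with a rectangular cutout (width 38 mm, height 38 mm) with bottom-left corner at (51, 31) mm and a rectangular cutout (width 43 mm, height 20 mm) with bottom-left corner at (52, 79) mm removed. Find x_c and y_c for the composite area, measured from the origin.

x_c = 51.55 mm, y_c = 59.04 mm

plate: A = 110 × 120 = 13200.00, centroid at (55.00, 60.00).
hole 1: A = −(38 × 38) = -1444.00, centroid at (70.00, 50.00).
hole 2: A = −(43 × 20) = -860.00, centroid at (73.50, 89.00).
ΣA = 10896.00 mm²
ΣAx_c = (13200.00)(55.00) + (-1444.00)(70.00) + (-860.00)(73.50) = 561710.00 mm³
ΣAy_c = (13200.00)(60.00) + (-1444.00)(50.00) + (-860.00)(89.00) = 643260.00 mm³
x_c = 561710.00 / 10896.00 = 51.55 mm
y_c = 643260.00 / 10896.00 = 59.04 mm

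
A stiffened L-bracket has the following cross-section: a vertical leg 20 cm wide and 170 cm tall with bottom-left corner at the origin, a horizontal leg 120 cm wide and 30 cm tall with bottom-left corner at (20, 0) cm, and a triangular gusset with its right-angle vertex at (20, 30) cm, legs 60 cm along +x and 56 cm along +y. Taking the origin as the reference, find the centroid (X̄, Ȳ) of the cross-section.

X̄ = 44.84 cm, Ȳ = 48.94 cm

vertical leg: A = 20 × 170 = 3400.00, centroid at (10.00, 85.00).
horizontal leg: A = 120 × 30 = 3600.00, centroid at (80.00, 15.00).
gusset: A = ½·60·56 = 1680.00, centroid at (40.00, 48.67).
ΣA = 8680.00 cm²
ΣAX̄ = (3400.00)(10.00) + (3600.00)(80.00) + (1680.00)(40.00) = 389200.00 cm³
ΣAȲ = (3400.00)(85.00) + (3600.00)(15.00) + (1680.00)(48.67) = 424760.00 cm³
X̄ = 389200.00 / 8680.00 = 44.84 cm
Ȳ = 424760.00 / 8680.00 = 48.94 cm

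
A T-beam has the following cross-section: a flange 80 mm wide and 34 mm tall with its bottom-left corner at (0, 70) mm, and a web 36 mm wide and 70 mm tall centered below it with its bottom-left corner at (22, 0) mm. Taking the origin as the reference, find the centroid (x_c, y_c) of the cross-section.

web: A = 36 × 70 = 2520.00, centroid at (40.00, 35.00).
flange: A = 80 × 34 = 2720.00, centroid at (40.00, 87.00).
ΣA = 5240.00 mm²
ΣAx_c = (2520.00)(40.00) + (2720.00)(40.00) = 209600.00 mm³
ΣAy_c = (2520.00)(35.00) + (2720.00)(87.00) = 324840.00 mm³
x_c = 209600.00 / 5240.00 = 40.00 mm
y_c = 324840.00 / 5240.00 = 61.99 mm

x_c = 40.00 mm, y_c = 61.99 mm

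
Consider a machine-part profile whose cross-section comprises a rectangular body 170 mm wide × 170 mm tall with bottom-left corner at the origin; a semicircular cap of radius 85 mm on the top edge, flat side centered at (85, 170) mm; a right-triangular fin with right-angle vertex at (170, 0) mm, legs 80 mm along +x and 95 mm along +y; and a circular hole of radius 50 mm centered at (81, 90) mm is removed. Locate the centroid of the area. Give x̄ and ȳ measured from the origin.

x̄ = 97.59 mm, ȳ = 116.28 mm

rectangular body: A = 170 × 170 = 28900.00, centroid at (85.00, 85.00).
semicircular top: A = ½π·85² = 11349.00, centroid at (85.00, 206.08).
triangular fin: A = ½·80·95 = 3800.00, centroid at (196.67, 31.67).
hole: A = −π·50² = -7853.98, centroid at (81.00, 90.00).
ΣA = 36195.02 mm²
ΣAx̄ = (28900.00)(85.00) + (11349.00)(85.00) + (3800.00)(196.67) + (-7853.98)(81.00) = 3532326.12 mm³
ΣAȳ = (28900.00)(85.00) + (11349.00)(206.08) + (3800.00)(31.67) + (-7853.98)(90.00) = 4208722.24 mm³
x̄ = 3532326.12 / 36195.02 = 97.59 mm
ȳ = 4208722.24 / 36195.02 = 116.28 mm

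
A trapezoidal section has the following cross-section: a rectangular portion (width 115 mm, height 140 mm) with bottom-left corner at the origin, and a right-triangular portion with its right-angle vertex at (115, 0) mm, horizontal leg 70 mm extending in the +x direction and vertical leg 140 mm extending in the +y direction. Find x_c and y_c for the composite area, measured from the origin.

rectangular portion: A = 115 × 140 = 16100.00, centroid at (57.50, 70.00).
triangular portion: A = ½·70·140 = 4900.00, centroid at (138.33, 46.67).
ΣA = 21000.00 mm², ΣAx_c = 1603583.33 mm³, ΣAy_c = 1355666.67 mm³.
x_c = 1603583.33/21000.00 = 76.36 mm; y_c = 1355666.67/21000.00 = 64.56 mm.

x_c = 76.36 mm, y_c = 64.56 mm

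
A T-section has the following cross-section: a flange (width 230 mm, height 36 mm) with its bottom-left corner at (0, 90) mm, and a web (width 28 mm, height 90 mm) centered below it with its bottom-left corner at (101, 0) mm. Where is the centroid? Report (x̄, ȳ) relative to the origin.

x̄ = 115.00 mm, ȳ = 93.30 mm

web: A = 28 × 90 = 2520.00, centroid at (115.00, 45.00).
flange: A = 230 × 36 = 8280.00, centroid at (115.00, 108.00).
ΣA = 10800.00 mm², ΣAx̄ = 1242000.00 mm³, ΣAȳ = 1007640.00 mm³.
x̄ = 1242000.00/10800.00 = 115.00 mm; ȳ = 1007640.00/10800.00 = 93.30 mm.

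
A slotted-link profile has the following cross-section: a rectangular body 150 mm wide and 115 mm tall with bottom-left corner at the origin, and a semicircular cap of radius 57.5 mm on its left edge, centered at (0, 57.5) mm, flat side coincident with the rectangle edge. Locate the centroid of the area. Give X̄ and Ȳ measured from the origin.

X̄ = 52.00 mm, Ȳ = 57.50 mm

rectangular body: A = 150 × 115 = 17250.00, centroid at (75.00, 57.50).
semicircular end: A = ½π·57.5² = 5193.45, centroid at (-24.40, 57.50).
ΣA = 22443.45 mm²
ΣAX̄ = (17250.00)(75.00) + (5193.45)(-24.40) = 1167010.42 mm³
ΣAȲ = (17250.00)(57.50) + (5193.45)(57.50) = 1290498.11 mm³
X̄ = 1167010.42 / 22443.45 = 52.00 mm
Ȳ = 1290498.11 / 22443.45 = 57.50 mm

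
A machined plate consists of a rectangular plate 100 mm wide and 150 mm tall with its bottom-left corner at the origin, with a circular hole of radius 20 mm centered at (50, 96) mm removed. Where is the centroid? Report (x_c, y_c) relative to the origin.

plate: A = 100 × 150 = 15000.00, centroid at (50.00, 75.00).
hole: A = −π·20² = -1256.64, centroid at (50.00, 96.00).
ΣA = 13743.36 mm², ΣAx_c = 687168.15 mm³, ΣAy_c = 1004362.84 mm³.
x_c = 687168.15/13743.36 = 50.00 mm; y_c = 1004362.84/13743.36 = 73.08 mm.

x_c = 50.00 mm, y_c = 73.08 mm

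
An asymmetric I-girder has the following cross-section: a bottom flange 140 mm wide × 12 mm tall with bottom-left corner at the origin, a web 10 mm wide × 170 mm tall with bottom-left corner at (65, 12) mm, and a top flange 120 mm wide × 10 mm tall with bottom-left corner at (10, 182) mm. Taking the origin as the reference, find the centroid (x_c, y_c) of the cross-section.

x_c = 70.00 mm, y_c = 87.20 mm

Part | A | x̄ᵢ | ȳᵢ | A·x̄ᵢ | A·ȳᵢ
bottom flange | 1680.00 | 70.00 | 6.00 | 117600.00 | 10080.00
web | 1700.00 | 70.00 | 97.00 | 119000.00 | 164900.00
top flange | 1200.00 | 70.00 | 187.00 | 84000.00 | 224400.00
Σ | 4580.00 |  |  | 320600.00 | 399380.00
x_c = 320600.00 / 4580.00 = 70.00 mm
y_c = 399380.00 / 4580.00 = 87.20 mm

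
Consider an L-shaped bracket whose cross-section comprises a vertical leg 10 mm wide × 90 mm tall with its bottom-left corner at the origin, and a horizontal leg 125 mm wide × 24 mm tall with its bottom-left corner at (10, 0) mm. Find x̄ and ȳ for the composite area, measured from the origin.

vertical leg: A = 10 × 90 = 900.00, centroid at (5.00, 45.00).
horizontal leg: A = 125 × 24 = 3000.00, centroid at (72.50, 12.00).
ΣA = 3900.00 mm²
ΣAx̄ = (900.00)(5.00) + (3000.00)(72.50) = 222000.00 mm³
ΣAȳ = (900.00)(45.00) + (3000.00)(12.00) = 76500.00 mm³
x̄ = 222000.00 / 3900.00 = 56.92 mm
ȳ = 76500.00 / 3900.00 = 19.62 mm

x̄ = 56.92 mm, ȳ = 19.62 mm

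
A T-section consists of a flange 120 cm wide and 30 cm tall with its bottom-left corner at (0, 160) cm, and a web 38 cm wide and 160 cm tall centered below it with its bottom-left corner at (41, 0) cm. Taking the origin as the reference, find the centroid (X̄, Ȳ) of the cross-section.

X̄ = 60.00 cm, Ȳ = 115.33 cm

web: A = 38 × 160 = 6080.00, centroid at (60.00, 80.00).
flange: A = 120 × 30 = 3600.00, centroid at (60.00, 175.00).
ΣA = 9680.00 cm²
ΣAX̄ = (6080.00)(60.00) + (3600.00)(60.00) = 580800.00 cm³
ΣAȲ = (6080.00)(80.00) + (3600.00)(175.00) = 1116400.00 cm³
X̄ = 580800.00 / 9680.00 = 60.00 cm
Ȳ = 1116400.00 / 9680.00 = 115.33 cm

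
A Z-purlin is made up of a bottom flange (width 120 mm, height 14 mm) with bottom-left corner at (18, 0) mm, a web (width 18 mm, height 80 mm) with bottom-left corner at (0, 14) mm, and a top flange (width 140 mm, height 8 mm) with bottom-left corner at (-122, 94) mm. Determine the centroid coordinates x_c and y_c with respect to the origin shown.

x_c = 20.23 mm, y_c = 47.00 mm

Part | A | x̄ᵢ | ȳᵢ | A·x̄ᵢ | A·ȳᵢ
bottom flange | 1680.00 | 78.00 | 7.00 | 131040.00 | 11760.00
web | 1440.00 | 9.00 | 54.00 | 12960.00 | 77760.00
top flange | 1120.00 | -52.00 | 98.00 | -58240.00 | 109760.00
Σ | 4240.00 |  |  | 85760.00 | 199280.00
x_c = 85760.00 / 4240.00 = 20.23 mm
y_c = 199280.00 / 4240.00 = 47.00 mm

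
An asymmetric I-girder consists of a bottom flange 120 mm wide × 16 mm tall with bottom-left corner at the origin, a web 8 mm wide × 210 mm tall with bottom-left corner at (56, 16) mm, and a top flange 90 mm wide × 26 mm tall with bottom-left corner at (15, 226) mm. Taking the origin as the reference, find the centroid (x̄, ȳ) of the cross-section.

x̄ = 60.00 mm, ȳ = 130.96 mm

Part | A | x̄ᵢ | ȳᵢ | A·x̄ᵢ | A·ȳᵢ
bottom flange | 1920.00 | 60.00 | 8.00 | 115200.00 | 15360.00
web | 1680.00 | 60.00 | 121.00 | 100800.00 | 203280.00
top flange | 2340.00 | 60.00 | 239.00 | 140400.00 | 559260.00
Σ | 5940.00 |  |  | 356400.00 | 777900.00
x̄ = 356400.00 / 5940.00 = 60.00 mm
ȳ = 777900.00 / 5940.00 = 130.96 mm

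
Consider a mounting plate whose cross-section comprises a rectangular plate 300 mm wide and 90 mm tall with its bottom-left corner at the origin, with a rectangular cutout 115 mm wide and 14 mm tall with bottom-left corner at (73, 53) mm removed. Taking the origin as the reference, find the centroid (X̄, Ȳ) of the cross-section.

X̄ = 151.24 mm, Ȳ = 44.05 mm

Part | A | x̄ᵢ | ȳᵢ | A·x̄ᵢ | A·ȳᵢ
plate | 27000.00 | 150.00 | 45.00 | 4050000.00 | 1215000.00
hole | -1610.00 | 130.50 | 60.00 | -210105.00 | -96600.00
Σ | 25390.00 |  |  | 3839895.00 | 1118400.00
X̄ = 3839895.00 / 25390.00 = 151.24 mm
Ȳ = 1118400.00 / 25390.00 = 44.05 mm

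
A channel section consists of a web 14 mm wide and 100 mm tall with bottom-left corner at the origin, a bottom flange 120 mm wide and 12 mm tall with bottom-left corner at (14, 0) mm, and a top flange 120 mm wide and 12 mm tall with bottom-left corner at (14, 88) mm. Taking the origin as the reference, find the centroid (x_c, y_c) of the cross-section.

Part | A | x̄ᵢ | ȳᵢ | A·x̄ᵢ | A·ȳᵢ
web | 1400.00 | 7.00 | 50.00 | 9800.00 | 70000.00
bottom flange | 1440.00 | 74.00 | 6.00 | 106560.00 | 8640.00
top flange | 1440.00 | 74.00 | 94.00 | 106560.00 | 135360.00
Σ | 4280.00 |  |  | 222920.00 | 214000.00
x_c = 222920.00 / 4280.00 = 52.08 mm
y_c = 214000.00 / 4280.00 = 50.00 mm

x_c = 52.08 mm, y_c = 50.00 mm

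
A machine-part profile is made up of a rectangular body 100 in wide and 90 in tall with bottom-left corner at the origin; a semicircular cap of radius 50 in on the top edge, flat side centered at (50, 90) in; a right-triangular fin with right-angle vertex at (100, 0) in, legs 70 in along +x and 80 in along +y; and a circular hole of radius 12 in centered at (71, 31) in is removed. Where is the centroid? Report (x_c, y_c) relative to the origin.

Part | A | x̄ᵢ | ȳᵢ | A·x̄ᵢ | A·ȳᵢ
rectangular body | 9000.00 | 50.00 | 45.00 | 450000.00 | 405000.00
semicircular top | 3926.99 | 50.00 | 111.22 | 196349.54 | 436762.51
triangular fin | 2800.00 | 123.33 | 26.67 | 345333.33 | 74666.67
hole | -452.39 | 71.00 | 31.00 | -32119.64 | -14024.07
Σ | 15274.60 |  |  | 959563.23 | 902405.10
x_c = 959563.23 / 15274.60 = 62.82 in
y_c = 902405.10 / 15274.60 = 59.08 in

x_c = 62.82 in, y_c = 59.08 in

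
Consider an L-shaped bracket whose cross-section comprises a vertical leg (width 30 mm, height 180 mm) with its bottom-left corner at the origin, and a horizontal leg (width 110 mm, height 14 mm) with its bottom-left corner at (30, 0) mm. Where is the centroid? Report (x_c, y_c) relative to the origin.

vertical leg: A = 30 × 180 = 5400.00, centroid at (15.00, 90.00).
horizontal leg: A = 110 × 14 = 1540.00, centroid at (85.00, 7.00).
ΣA = 6940.00 mm², ΣAx_c = 211900.00 mm³, ΣAy_c = 496780.00 mm³.
x_c = 211900.00/6940.00 = 30.53 mm; y_c = 496780.00/6940.00 = 71.58 mm.

x_c = 30.53 mm, y_c = 71.58 mm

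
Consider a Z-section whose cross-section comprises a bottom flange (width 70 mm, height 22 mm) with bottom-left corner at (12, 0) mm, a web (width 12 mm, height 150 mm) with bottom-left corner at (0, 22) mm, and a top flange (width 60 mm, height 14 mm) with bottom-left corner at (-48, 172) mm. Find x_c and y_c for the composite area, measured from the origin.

bottom flange: A = 70 × 22 = 1540.00, centroid at (47.00, 11.00).
web: A = 12 × 150 = 1800.00, centroid at (6.00, 97.00).
top flange: A = 60 × 14 = 840.00, centroid at (-18.00, 179.00).
ΣA = 4180.00 mm², ΣAx_c = 68060.00 mm³, ΣAy_c = 341900.00 mm³.
x_c = 68060.00/4180.00 = 16.28 mm; y_c = 341900.00/4180.00 = 81.79 mm.

x_c = 16.28 mm, y_c = 81.79 mm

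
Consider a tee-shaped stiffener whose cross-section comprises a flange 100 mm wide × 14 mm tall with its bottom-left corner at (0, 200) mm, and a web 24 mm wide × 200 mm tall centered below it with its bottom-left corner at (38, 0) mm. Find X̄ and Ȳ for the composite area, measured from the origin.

X̄ = 50.00 mm, Ȳ = 124.16 mm

Part | A | x̄ᵢ | ȳᵢ | A·x̄ᵢ | A·ȳᵢ
web | 4800.00 | 50.00 | 100.00 | 240000.00 | 480000.00
flange | 1400.00 | 50.00 | 207.00 | 70000.00 | 289800.00
Σ | 6200.00 |  |  | 310000.00 | 769800.00
X̄ = 310000.00 / 6200.00 = 50.00 mm
Ȳ = 769800.00 / 6200.00 = 124.16 mm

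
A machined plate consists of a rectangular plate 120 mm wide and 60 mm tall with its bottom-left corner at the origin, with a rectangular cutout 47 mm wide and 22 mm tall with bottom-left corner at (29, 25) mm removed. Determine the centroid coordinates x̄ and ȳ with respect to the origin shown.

x̄ = 61.26 mm, ȳ = 28.99 mm

plate: A = 120 × 60 = 7200.00, centroid at (60.00, 30.00).
hole: A = −(47 × 22) = -1034.00, centroid at (52.50, 36.00).
ΣA = 6166.00 mm²
ΣAx̄ = (7200.00)(60.00) + (-1034.00)(52.50) = 377715.00 mm³
ΣAȳ = (7200.00)(30.00) + (-1034.00)(36.00) = 178776.00 mm³
x̄ = 377715.00 / 6166.00 = 61.26 mm
ȳ = 178776.00 / 6166.00 = 28.99 mm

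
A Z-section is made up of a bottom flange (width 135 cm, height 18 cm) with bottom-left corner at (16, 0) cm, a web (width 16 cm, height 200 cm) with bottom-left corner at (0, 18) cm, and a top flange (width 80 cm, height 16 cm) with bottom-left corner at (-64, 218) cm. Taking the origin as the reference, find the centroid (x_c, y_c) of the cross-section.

Part | A | x̄ᵢ | ȳᵢ | A·x̄ᵢ | A·ȳᵢ
bottom flange | 2430.00 | 83.50 | 9.00 | 202905.00 | 21870.00
web | 3200.00 | 8.00 | 118.00 | 25600.00 | 377600.00
top flange | 1280.00 | -24.00 | 226.00 | -30720.00 | 289280.00
Σ | 6910.00 |  |  | 197785.00 | 688750.00
x_c = 197785.00 / 6910.00 = 28.62 cm
y_c = 688750.00 / 6910.00 = 99.67 cm

x_c = 28.62 cm, y_c = 99.67 cm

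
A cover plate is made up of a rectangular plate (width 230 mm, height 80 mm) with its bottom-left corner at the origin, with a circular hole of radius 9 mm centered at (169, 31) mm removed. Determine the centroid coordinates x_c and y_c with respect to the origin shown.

plate: A = 230 × 80 = 18400.00, centroid at (115.00, 40.00).
hole: A = −π·9² = -254.47, centroid at (169.00, 31.00).
ΣA = 18145.53 mm²
ΣAx_c = (18400.00)(115.00) + (-254.47)(169.00) = 2072994.74 mm³
ΣAy_c = (18400.00)(40.00) + (-254.47)(31.00) = 728111.46 mm³
x_c = 2072994.74 / 18145.53 = 114.24 mm
y_c = 728111.46 / 18145.53 = 40.13 mm

x_c = 114.24 mm, y_c = 40.13 mm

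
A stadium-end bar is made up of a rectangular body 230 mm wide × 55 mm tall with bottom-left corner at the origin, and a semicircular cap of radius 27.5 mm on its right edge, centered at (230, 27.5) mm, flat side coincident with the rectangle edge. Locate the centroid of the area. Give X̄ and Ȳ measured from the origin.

Part | A | x̄ᵢ | ȳᵢ | A·x̄ᵢ | A·ȳᵢ
rectangular body | 12650.00 | 115.00 | 27.50 | 1454750.00 | 347875.00
semicircular end | 1187.91 | 241.67 | 27.50 | 287084.97 | 32667.65
Σ | 13837.91 |  |  | 1741834.97 | 380542.65
X̄ = 1741834.97 / 13837.91 = 125.87 mm
Ȳ = 380542.65 / 13837.91 = 27.50 mm

X̄ = 125.87 mm, Ȳ = 27.50 mm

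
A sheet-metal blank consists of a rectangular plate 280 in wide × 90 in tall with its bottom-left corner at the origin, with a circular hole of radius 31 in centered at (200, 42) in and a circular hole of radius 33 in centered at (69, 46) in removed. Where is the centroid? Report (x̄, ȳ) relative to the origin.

x̄ = 143.29 in, ȳ = 45.30 in

Part | A | x̄ᵢ | ȳᵢ | A·x̄ᵢ | A·ȳᵢ
plate | 25200.00 | 140.00 | 45.00 | 3528000.00 | 1134000.00
hole 1 | -3019.07 | 200.00 | 42.00 | -603814.11 | -126800.96
hole 2 | -3421.19 | 69.00 | 46.00 | -236062.41 | -157374.94
Σ | 18759.74 |  |  | 2688123.48 | 849824.09
x̄ = 2688123.48 / 18759.74 = 143.29 in
ȳ = 849824.09 / 18759.74 = 45.30 in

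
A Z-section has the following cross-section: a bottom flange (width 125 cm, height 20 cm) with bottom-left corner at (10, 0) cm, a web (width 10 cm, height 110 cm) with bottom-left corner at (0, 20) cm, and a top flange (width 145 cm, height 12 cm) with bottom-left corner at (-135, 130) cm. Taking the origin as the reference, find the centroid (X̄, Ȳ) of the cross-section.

X̄ = 14.61 cm, Ȳ = 64.45 cm

Part | A | x̄ᵢ | ȳᵢ | A·x̄ᵢ | A·ȳᵢ
bottom flange | 2500.00 | 72.50 | 10.00 | 181250.00 | 25000.00
web | 1100.00 | 5.00 | 75.00 | 5500.00 | 82500.00
top flange | 1740.00 | -62.50 | 136.00 | -108750.00 | 236640.00
Σ | 5340.00 |  |  | 78000.00 | 344140.00
X̄ = 78000.00 / 5340.00 = 14.61 cm
Ȳ = 344140.00 / 5340.00 = 64.45 cm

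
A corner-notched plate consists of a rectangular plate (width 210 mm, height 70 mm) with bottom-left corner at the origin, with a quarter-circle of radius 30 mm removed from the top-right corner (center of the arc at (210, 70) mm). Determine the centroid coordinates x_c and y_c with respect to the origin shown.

x_c = 100.34 mm, y_c = 33.88 mm

Part | A | x̄ᵢ | ȳᵢ | A·x̄ᵢ | A·ȳᵢ
plate | 14700.00 | 105.00 | 35.00 | 1543500.00 | 514500.00
removed quarter-circle | -706.86 | 197.27 | 57.27 | -139440.25 | -40480.08
Σ | 13993.14 |  |  | 1404059.75 | 474019.92
x_c = 1404059.75 / 13993.14 = 100.34 mm
y_c = 474019.92 / 13993.14 = 33.88 mm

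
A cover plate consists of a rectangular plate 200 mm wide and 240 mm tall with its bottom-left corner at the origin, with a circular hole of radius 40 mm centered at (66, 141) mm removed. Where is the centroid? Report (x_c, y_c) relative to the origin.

x_c = 103.98 mm, y_c = 117.54 mm

plate: A = 200 × 240 = 48000.00, centroid at (100.00, 120.00).
hole: A = −π·40² = -5026.55, centroid at (66.00, 141.00).
ΣA = 42973.45 mm², ΣAx_c = 4468247.82 mm³, ΣAy_c = 5051256.70 mm³.
x_c = 4468247.82/42973.45 = 103.98 mm; y_c = 5051256.70/42973.45 = 117.54 mm.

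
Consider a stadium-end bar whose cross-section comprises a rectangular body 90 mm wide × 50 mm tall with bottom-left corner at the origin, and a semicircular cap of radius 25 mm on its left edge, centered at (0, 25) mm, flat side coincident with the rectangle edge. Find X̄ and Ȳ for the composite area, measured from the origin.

rectangular body: A = 90 × 50 = 4500.00, centroid at (45.00, 25.00).
semicircular end: A = ½π·25² = 981.75, centroid at (-10.61, 25.00).
ΣA = 5481.75 mm², ΣAX̄ = 192083.33 mm³, ΣAȲ = 137043.69 mm³.
X̄ = 192083.33/5481.75 = 35.04 mm; Ȳ = 137043.69/5481.75 = 25.00 mm.

X̄ = 35.04 mm, Ȳ = 25.00 mm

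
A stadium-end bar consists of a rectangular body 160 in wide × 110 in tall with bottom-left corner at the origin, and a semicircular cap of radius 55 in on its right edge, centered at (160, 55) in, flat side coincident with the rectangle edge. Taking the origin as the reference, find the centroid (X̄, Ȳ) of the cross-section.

rectangular body: A = 160 × 110 = 17600.00, centroid at (80.00, 55.00).
semicircular end: A = ½π·55² = 4751.66, centroid at (183.34, 55.00).
ΣA = 22351.66 in²
ΣAX̄ = (17600.00)(80.00) + (4751.66)(183.34) = 2279182.09 in³
ΣAȲ = (17600.00)(55.00) + (4751.66)(55.00) = 1229341.24 in³
X̄ = 2279182.09 / 22351.66 = 101.97 in
Ȳ = 1229341.24 / 22351.66 = 55.00 in

X̄ = 101.97 in, Ȳ = 55.00 in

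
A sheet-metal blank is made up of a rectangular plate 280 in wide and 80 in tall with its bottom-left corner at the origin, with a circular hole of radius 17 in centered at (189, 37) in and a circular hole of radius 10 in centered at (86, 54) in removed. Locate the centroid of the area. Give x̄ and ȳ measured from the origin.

x̄ = 138.70 in, ȳ = 39.92 in

plate: A = 280 × 80 = 22400.00, centroid at (140.00, 40.00).
hole 1: A = −π·17² = -907.92, centroid at (189.00, 37.00).
hole 2: A = −π·10² = -314.16, centroid at (86.00, 54.00).
ΣA = 21177.92 in², ΣAx̄ = 2937385.37 in³, ΣAȳ = 845442.35 in³.
x̄ = 2937385.37/21177.92 = 138.70 in; ȳ = 845442.35/21177.92 = 39.92 in.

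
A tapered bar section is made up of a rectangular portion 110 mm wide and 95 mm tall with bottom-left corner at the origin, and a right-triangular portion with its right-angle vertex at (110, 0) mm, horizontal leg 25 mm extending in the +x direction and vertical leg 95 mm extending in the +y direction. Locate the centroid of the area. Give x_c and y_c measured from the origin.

x_c = 61.46 mm, y_c = 45.88 mm

rectangular portion: A = 110 × 95 = 10450.00, centroid at (55.00, 47.50).
triangular portion: A = ½·25·95 = 1187.50, centroid at (118.33, 31.67).
ΣA = 11637.50 mm²
ΣAx_c = (10450.00)(55.00) + (1187.50)(118.33) = 715270.83 mm³
ΣAy_c = (10450.00)(47.50) + (1187.50)(31.67) = 533979.17 mm³
x_c = 715270.83 / 11637.50 = 61.46 mm
y_c = 533979.17 / 11637.50 = 45.88 mm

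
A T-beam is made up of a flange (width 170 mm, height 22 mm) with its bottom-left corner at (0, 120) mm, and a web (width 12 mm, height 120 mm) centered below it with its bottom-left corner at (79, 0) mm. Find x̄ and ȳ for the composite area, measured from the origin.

x̄ = 85.00 mm, ȳ = 111.26 mm

web: A = 12 × 120 = 1440.00, centroid at (85.00, 60.00).
flange: A = 170 × 22 = 3740.00, centroid at (85.00, 131.00).
ΣA = 5180.00 mm²
ΣAx̄ = (1440.00)(85.00) + (3740.00)(85.00) = 440300.00 mm³
ΣAȳ = (1440.00)(60.00) + (3740.00)(131.00) = 576340.00 mm³
x̄ = 440300.00 / 5180.00 = 85.00 mm
ȳ = 576340.00 / 5180.00 = 111.26 mm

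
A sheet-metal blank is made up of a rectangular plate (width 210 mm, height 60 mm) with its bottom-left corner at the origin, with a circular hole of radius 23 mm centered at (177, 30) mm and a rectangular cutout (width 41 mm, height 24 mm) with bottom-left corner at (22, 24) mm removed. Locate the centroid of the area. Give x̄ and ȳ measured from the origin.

Part | A | x̄ᵢ | ȳᵢ | A·x̄ᵢ | A·ȳᵢ
plate | 12600.00 | 105.00 | 30.00 | 1323000.00 | 378000.00
hole 1 | -1661.90 | 177.00 | 30.00 | -294156.74 | -49857.08
hole 2 | -984.00 | 42.50 | 36.00 | -41820.00 | -35424.00
Σ | 9954.10 |  |  | 987023.26 | 292718.92
x̄ = 987023.26 / 9954.10 = 99.16 mm
ȳ = 292718.92 / 9954.10 = 29.41 mm

x̄ = 99.16 mm, ȳ = 29.41 mm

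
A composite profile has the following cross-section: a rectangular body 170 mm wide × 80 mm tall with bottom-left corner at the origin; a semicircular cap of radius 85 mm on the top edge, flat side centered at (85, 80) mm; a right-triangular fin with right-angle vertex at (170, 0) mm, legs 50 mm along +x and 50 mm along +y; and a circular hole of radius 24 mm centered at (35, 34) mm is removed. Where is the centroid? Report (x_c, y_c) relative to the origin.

rectangular body: A = 170 × 80 = 13600.00, centroid at (85.00, 40.00).
semicircular top: A = ½π·85² = 11349.00, centroid at (85.00, 116.08).
triangular fin: A = ½·50·50 = 1250.00, centroid at (186.67, 16.67).
hole: A = −π·24² = -1809.56, centroid at (35.00, 34.00).
ΣA = 24389.45 mm², ΣAx_c = 2290664.12 mm³, ΣAy_c = 1820645.33 mm³.
x_c = 2290664.12/24389.45 = 93.92 mm; y_c = 1820645.33/24389.45 = 74.65 mm.

x_c = 93.92 mm, y_c = 74.65 mm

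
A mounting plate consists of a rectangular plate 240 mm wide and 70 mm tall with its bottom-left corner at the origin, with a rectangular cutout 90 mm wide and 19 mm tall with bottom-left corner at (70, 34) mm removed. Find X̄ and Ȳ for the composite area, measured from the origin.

X̄ = 120.57 mm, Ȳ = 34.04 mm

plate: A = 240 × 70 = 16800.00, centroid at (120.00, 35.00).
hole: A = −(90 × 19) = -1710.00, centroid at (115.00, 43.50).
ΣA = 15090.00 mm², ΣAX̄ = 1819350.00 mm³, ΣAȲ = 513615.00 mm³.
X̄ = 1819350.00/15090.00 = 120.57 mm; Ȳ = 513615.00/15090.00 = 34.04 mm.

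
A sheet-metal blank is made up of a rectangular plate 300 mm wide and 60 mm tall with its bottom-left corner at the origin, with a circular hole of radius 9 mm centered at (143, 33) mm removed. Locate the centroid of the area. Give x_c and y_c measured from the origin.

Part | A | x̄ᵢ | ȳᵢ | A·x̄ᵢ | A·ȳᵢ
plate | 18000.00 | 150.00 | 30.00 | 2700000.00 | 540000.00
hole | -254.47 | 143.00 | 33.00 | -36389.07 | -8397.48
Σ | 17745.53 |  |  | 2663610.93 | 531602.52
x_c = 2663610.93 / 17745.53 = 150.10 mm
y_c = 531602.52 / 17745.53 = 29.96 mm

x_c = 150.10 mm, y_c = 29.96 mm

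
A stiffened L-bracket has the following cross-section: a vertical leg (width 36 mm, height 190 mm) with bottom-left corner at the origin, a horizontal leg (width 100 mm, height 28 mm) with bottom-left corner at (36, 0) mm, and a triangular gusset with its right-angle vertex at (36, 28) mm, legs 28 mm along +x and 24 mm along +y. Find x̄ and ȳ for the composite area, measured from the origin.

vertical leg: A = 36 × 190 = 6840.00, centroid at (18.00, 95.00).
horizontal leg: A = 100 × 28 = 2800.00, centroid at (86.00, 14.00).
gusset: A = ½·28·24 = 336.00, centroid at (45.33, 36.00).
ΣA = 9976.00 mm², ΣAx̄ = 379152.00 mm³, ΣAȳ = 701096.00 mm³.
x̄ = 379152.00/9976.00 = 38.01 mm; ȳ = 701096.00/9976.00 = 70.28 mm.

x̄ = 38.01 mm, ȳ = 70.28 mm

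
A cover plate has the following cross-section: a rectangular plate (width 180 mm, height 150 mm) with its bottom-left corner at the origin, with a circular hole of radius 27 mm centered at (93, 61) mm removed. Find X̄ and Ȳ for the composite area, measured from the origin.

plate: A = 180 × 150 = 27000.00, centroid at (90.00, 75.00).
hole: A = −π·27² = -2290.22, centroid at (93.00, 61.00).
ΣA = 24709.78 mm²
ΣAX̄ = (27000.00)(90.00) + (-2290.22)(93.00) = 2217009.44 mm³
ΣAȲ = (27000.00)(75.00) + (-2290.22)(61.00) = 1885296.52 mm³
X̄ = 2217009.44 / 24709.78 = 89.72 mm
Ȳ = 1885296.52 / 24709.78 = 76.30 mm

X̄ = 89.72 mm, Ȳ = 76.30 mm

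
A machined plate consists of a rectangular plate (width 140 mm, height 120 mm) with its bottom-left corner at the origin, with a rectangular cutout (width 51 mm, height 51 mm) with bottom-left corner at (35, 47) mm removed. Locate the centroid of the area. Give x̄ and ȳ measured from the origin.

Part | A | x̄ᵢ | ȳᵢ | A·x̄ᵢ | A·ȳᵢ
plate | 16800.00 | 70.00 | 60.00 | 1176000.00 | 1008000.00
hole | -2601.00 | 60.50 | 72.50 | -157360.50 | -188572.50
Σ | 14199.00 |  |  | 1018639.50 | 819427.50
x̄ = 1018639.50 / 14199.00 = 71.74 mm
ȳ = 819427.50 / 14199.00 = 57.71 mm

x̄ = 71.74 mm, ȳ = 57.71 mm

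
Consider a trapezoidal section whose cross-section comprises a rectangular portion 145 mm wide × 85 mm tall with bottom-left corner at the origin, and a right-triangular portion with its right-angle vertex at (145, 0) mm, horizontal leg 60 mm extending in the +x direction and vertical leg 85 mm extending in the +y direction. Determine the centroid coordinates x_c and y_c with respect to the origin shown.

x_c = 88.36 mm, y_c = 40.07 mm

rectangular portion: A = 145 × 85 = 12325.00, centroid at (72.50, 42.50).
triangular portion: A = ½·60·85 = 2550.00, centroid at (165.00, 28.33).
ΣA = 14875.00 mm², ΣAx_c = 1314312.50 mm³, ΣAy_c = 596062.50 mm³.
x_c = 1314312.50/14875.00 = 88.36 mm; y_c = 596062.50/14875.00 = 40.07 mm.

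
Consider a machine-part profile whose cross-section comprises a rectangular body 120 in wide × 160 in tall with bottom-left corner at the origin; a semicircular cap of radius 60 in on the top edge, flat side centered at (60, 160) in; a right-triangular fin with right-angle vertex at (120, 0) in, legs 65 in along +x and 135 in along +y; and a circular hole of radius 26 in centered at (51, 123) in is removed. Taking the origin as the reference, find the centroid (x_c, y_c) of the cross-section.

Part | A | x̄ᵢ | ȳᵢ | A·x̄ᵢ | A·ȳᵢ
rectangular body | 19200.00 | 60.00 | 80.00 | 1152000.00 | 1536000.00
semicircular top | 5654.87 | 60.00 | 185.46 | 339292.01 | 1048778.68
triangular fin | 4387.50 | 141.67 | 45.00 | 621562.50 | 197437.50
hole | -2123.72 | 51.00 | 123.00 | -108309.55 | -261217.15
Σ | 27118.65 |  |  | 2004544.96 | 2520999.04
x_c = 2004544.96 / 27118.65 = 73.92 in
y_c = 2520999.04 / 27118.65 = 92.96 in

x_c = 73.92 in, y_c = 92.96 in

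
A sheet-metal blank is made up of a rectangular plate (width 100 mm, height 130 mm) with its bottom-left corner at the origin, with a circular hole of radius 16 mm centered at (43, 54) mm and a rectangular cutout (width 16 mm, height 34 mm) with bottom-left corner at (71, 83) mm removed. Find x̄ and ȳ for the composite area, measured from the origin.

plate: A = 100 × 130 = 13000.00, centroid at (50.00, 65.00).
hole 1: A = −π·16² = -804.25, centroid at (43.00, 54.00).
hole 2: A = −(16 × 34) = -544.00, centroid at (79.00, 100.00).
ΣA = 11651.75 mm², ΣAx̄ = 572441.35 mm³, ΣAȳ = 747170.62 mm³.
x̄ = 572441.35/11651.75 = 49.13 mm; ȳ = 747170.62/11651.75 = 64.13 mm.

x̄ = 49.13 mm, ȳ = 64.13 mm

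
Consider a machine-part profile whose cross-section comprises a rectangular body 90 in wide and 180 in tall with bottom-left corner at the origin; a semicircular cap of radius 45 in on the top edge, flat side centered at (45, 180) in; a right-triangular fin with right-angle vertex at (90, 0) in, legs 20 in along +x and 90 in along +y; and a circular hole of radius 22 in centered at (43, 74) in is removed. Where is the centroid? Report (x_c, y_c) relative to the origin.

rectangular body: A = 90 × 180 = 16200.00, centroid at (45.00, 90.00).
semicircular top: A = ½π·45² = 3180.86, centroid at (45.00, 199.10).
triangular fin: A = ½·20·90 = 900.00, centroid at (96.67, 30.00).
hole: A = −π·22² = -1520.53, centroid at (43.00, 74.00).
ΣA = 18760.33 in²
ΣAx_c = (16200.00)(45.00) + (3180.86)(45.00) + (900.00)(96.67) + (-1520.53)(43.00) = 893755.99 in³
ΣAy_c = (16200.00)(90.00) + (3180.86)(199.10) + (900.00)(30.00) + (-1520.53)(74.00) = 2005785.98 in³
x_c = 893755.99 / 18760.33 = 47.64 in
y_c = 2005785.98 / 18760.33 = 106.92 in

x_c = 47.64 in, y_c = 106.92 in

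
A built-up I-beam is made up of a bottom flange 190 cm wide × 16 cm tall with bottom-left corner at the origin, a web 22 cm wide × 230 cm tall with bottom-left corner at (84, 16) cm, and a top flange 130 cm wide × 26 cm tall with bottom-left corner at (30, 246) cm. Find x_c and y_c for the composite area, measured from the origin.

x_c = 95.00 cm, y_c = 136.11 cm

bottom flange: A = 190 × 16 = 3040.00, centroid at (95.00, 8.00).
web: A = 22 × 230 = 5060.00, centroid at (95.00, 131.00).
top flange: A = 130 × 26 = 3380.00, centroid at (95.00, 259.00).
ΣA = 11480.00 cm², ΣAx_c = 1090600.00 cm³, ΣAy_c = 1562600.00 cm³.
x_c = 1090600.00/11480.00 = 95.00 cm; y_c = 1562600.00/11480.00 = 136.11 cm.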